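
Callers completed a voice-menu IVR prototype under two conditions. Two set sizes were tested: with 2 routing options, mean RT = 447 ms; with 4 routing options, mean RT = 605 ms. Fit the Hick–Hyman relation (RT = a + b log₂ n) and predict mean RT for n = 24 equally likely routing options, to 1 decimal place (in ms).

Solve the two-equation system in a and b:
  b = (605 − 447) / (log₂ 4 − log₂ 2) = 158 / (2 − 1) = 158.000 ms/bit
  a = 447 − 158.000 × 1 = 289.000 ms
Then RT(24) = 289.000 + 158.000 × log₂ 24 = 289.000 + 158.000 × 4.5850 ≈ 1013.424 ms.

1013.4 ms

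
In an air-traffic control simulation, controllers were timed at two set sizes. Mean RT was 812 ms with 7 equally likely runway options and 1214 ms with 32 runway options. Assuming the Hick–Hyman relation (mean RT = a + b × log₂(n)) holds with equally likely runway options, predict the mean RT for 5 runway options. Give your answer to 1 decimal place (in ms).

723.0 ms

Fit slope and intercept:
  b = (1214 − 812) / (log₂ 32 − log₂ 7) = 402 / (5 − 2.8074) = 183.340 ms/bit
  a = 812 − 183.340 × 2.8074 = 297.299 ms
Then RT(5) = 297.299 + 183.340 × log₂ 5 = 297.299 + 183.340 × 2.3219 ≈ 723.002 ms.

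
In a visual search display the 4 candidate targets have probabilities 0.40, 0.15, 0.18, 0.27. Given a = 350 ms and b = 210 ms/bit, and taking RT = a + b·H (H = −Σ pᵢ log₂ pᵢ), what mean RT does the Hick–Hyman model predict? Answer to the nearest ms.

Entropy contributions −pᵢ log₂ pᵢ: 0.5288, 0.4105, 0.4453, 0.5100; sum H = 1.8946 bits.
RT = a + bH = 350 + 210·1.8946 = 747.88 ms.

748 ms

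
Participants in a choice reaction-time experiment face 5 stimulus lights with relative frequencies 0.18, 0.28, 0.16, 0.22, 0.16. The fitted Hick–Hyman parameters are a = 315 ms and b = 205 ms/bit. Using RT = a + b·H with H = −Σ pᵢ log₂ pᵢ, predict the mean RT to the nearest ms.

Entropy contributions −pᵢ log₂ pᵢ: 0.4453, 0.5142, 0.4230, 0.4806, 0.4230; sum H = 2.2861 bits.
RT = a + bH = 315 + 205·2.2861 = 783.66 ms.

784 ms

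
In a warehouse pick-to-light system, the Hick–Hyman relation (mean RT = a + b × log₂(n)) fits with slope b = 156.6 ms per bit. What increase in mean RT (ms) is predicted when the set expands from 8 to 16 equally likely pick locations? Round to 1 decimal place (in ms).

The intercept a cancels: ΔRT = b·(log₂ n₂ − log₂ n₁) = b·log₂(n₂/n₁).
log₂(16) − log₂(8) = log₂(16/8) = log₂(2) = 1.
ΔRT = 156.6 × 1.0000 = 156.600 ms.

156.6 ms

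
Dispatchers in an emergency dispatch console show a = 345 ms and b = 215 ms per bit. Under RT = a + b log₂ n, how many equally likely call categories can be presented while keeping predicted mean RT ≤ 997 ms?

215·log₂ n ≤ 997 − 345 = 652, giving log₂ n ≤ 3.0326 and n ≤ 8.183. The largest whole number is 8.

8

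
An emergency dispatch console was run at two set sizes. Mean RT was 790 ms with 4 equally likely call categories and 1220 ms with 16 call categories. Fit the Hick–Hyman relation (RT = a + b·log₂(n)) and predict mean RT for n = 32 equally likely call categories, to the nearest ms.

With log₂ n on the abscissa the relation is linear; from the two conditions:
  b = (1220 − 790) / (log₂ 16 − log₂ 4) = 430 / (4 − 2) = 215 ms/bit
  a = 790 − 215 × 2 = 360 ms
Then RT(32) = 360 + 215 × log₂ 32 = 360 + 215 × 5 ≈ 1435.000 ms.

1435 ms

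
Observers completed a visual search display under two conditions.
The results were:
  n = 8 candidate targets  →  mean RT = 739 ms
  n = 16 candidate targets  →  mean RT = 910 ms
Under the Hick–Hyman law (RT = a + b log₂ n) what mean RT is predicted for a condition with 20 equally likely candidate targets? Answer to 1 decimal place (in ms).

965.0 ms

RT is linear in log₂ n, so two points fix the line:
  b = (910 − 739) / (log₂ 16 − log₂ 8) = 171 / (4 − 3) = 171.000 ms/bit
  a = 739 − 171.000 × 3 = 226.000 ms
Then RT(20) = 226.000 + 171.000 × log₂ 20 = 226.000 + 171.000 × 4.3219 ≈ 965.050 ms.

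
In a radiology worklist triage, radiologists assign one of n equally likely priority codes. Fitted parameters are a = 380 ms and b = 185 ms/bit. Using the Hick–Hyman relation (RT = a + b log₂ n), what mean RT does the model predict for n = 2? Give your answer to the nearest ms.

565 ms

log₂(2) = 1 bits, so RT = 380 + 185 × 1 ≈ 565.000 ms.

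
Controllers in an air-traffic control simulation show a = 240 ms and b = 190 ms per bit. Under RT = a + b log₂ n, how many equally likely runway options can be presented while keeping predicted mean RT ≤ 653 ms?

Information budget: (653 − 240)/190 = 2.1737 bits, so n ≤ 2^2.1737 = 4.512 → at most 4.

4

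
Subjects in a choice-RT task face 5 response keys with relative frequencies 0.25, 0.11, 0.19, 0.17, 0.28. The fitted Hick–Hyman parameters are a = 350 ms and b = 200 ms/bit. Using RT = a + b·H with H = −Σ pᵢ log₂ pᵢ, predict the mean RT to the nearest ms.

801 ms

H = 0.25·log₂(1/0.25) + 0.11·log₂(1/0.11) + 0.19·log₂(1/0.19) + 0.17·log₂(1/0.17) + 0.28·log₂(1/0.28) = 2.2543 bits.
RT = 350 + 200 × 2.2543 = 800.86 ms.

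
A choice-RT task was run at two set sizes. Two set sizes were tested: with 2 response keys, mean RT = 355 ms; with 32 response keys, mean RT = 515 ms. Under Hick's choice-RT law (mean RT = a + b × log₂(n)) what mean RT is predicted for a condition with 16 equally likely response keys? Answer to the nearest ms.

475 ms

Fit slope and intercept:
  b = (515 − 355) / (log₂ 32 − log₂ 2) = 160 / (5 − 1) = 40 ms/bit
  a = 355 − 40 × 1 = 315 ms
Then RT(16) = 315 + 40 × log₂ 16 = 315 + 40 × 4 ≈ 475.000 ms.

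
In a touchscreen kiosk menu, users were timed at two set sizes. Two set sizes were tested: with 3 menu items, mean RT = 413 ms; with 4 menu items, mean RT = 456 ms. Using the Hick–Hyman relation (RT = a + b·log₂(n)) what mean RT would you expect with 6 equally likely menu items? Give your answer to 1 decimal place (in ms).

With log₂ n on the abscissa the relation is linear; from the two conditions:
  b = (456 − 413) / (log₂ 4 − log₂ 3) = 43 / (2 − 1.5850) = 103.605 ms/bit
  a = 413 − 103.605 × 1.5850 = 248.790 ms
Then RT(6) = 248.790 + 103.605 × log₂ 6 = 248.790 + 103.605 × 2.5850 ≈ 516.605 ms.

516.6 ms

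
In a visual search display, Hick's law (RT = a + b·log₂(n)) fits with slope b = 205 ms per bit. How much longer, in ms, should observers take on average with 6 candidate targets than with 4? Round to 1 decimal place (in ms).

119.9 ms

Only the slope matters, since a is common to both: ΔRT = b·log₂(n₂/n₁).
log₂(6) − log₂(4) = 2.5850 − 2 = 0.5850.
ΔRT = 205 × 0.5850 = 119.917 ms.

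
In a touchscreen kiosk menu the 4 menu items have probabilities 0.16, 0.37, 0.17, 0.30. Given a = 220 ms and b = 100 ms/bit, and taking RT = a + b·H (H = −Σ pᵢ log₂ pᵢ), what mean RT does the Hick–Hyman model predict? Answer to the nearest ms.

H = 0.16·log₂(1/0.16) + 0.37·log₂(1/0.37) + 0.17·log₂(1/0.17) + 0.30·log₂(1/0.30) = 1.9094 bits.
RT = 220 + 100 × 1.9094 = 410.94 ms.

411 ms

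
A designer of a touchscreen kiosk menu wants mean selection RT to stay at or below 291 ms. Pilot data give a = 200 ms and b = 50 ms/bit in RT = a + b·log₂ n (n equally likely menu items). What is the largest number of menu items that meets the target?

3

Set 200 + 50·log₂ n ≤ 291 → log₂ n ≤ (291 − 200)/50 = 1.8200.
So n ≤ 2^1.8200 = 3.531; the largest integer n is 3.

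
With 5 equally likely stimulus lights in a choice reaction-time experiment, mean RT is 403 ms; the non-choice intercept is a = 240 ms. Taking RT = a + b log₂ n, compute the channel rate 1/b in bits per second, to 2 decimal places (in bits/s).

14.24 bits/s

Choice component = 403 − 240 = 163 ms over log₂(5) = 2.3219 bits.
b = 163 / 2.3219 = 70.200 ms/bit, so 1/b = 14.245 bits/s.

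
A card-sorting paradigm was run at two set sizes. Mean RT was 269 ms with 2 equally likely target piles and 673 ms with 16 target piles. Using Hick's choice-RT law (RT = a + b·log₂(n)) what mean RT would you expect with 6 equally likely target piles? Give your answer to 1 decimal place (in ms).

Fit slope and intercept:
  b = (673 − 269) / (log₂ 16 − log₂ 2) = 404 / (4 − 1) = 134.667 ms/bit
  a = 269 − 134.667 × 1 = 134.333 ms
Then RT(6) = 134.333 + 134.667 × log₂ 6 = 134.333 + 134.667 × 2.5850 ≈ 482.442 ms.

482.4 ms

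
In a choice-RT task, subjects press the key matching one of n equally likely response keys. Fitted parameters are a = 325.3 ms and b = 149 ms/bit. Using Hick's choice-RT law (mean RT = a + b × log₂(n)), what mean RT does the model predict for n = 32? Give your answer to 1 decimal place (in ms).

1070.3 ms

log₂(32) = 5 bits, so RT = 325.3 + 149 × 5 ≈ 1070.300 ms.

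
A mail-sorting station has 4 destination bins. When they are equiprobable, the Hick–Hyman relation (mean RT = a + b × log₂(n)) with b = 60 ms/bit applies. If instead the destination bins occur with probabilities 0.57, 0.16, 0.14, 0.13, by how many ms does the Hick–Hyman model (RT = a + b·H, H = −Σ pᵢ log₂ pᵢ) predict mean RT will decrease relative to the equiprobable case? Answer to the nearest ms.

The RT saving is b·ΔH. Equiprobable H₀ = log₂(4) = 2.0000 bits; with the given probabilities H = 1.6650 bits.
b·(H₀ − H) = 60 × (2.0000 − 1.6650) = 20.10 ms.

20 ms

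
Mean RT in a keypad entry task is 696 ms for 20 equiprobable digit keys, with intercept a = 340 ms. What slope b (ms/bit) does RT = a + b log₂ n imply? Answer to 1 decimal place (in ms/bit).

20 alternatives carry log₂ 20 = 4.3219 bits; the choice cost is 696 − 340 = 356 ms, so b = 356/4.3219 = 82.371 ms/bit.

82.4 ms/bit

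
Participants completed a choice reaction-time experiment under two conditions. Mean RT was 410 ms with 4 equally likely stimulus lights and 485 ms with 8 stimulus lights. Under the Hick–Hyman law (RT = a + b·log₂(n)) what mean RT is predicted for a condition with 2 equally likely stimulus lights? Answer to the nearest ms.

335 ms

With log₂ n on the abscissa the relation is linear; from the two conditions:
  b = (485 − 410) / (log₂ 8 − log₂ 4) = 75 / (3 − 2) = 75 ms/bit
  a = 410 − 75 × 2 = 260 ms
Then RT(2) = 260 + 75 × log₂ 2 = 260 + 75 × 1 ≈ 335.000 ms.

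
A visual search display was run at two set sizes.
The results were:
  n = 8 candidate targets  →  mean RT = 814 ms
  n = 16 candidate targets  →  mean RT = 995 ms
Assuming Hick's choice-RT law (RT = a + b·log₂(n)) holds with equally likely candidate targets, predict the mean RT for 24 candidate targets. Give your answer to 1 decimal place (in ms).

With log₂ n on the abscissa the relation is linear; from the two conditions:
  b = (995 − 814) / (log₂ 16 − log₂ 8) = 181 / (4 − 3) = 181.000 ms/bit
  a = 814 − 181.000 × 3 = 271.000 ms
Then RT(24) = 271.000 + 181.000 × log₂ 24 = 271.000 + 181.000 × 4.5850 ≈ 1100.878 ms.

1100.9 ms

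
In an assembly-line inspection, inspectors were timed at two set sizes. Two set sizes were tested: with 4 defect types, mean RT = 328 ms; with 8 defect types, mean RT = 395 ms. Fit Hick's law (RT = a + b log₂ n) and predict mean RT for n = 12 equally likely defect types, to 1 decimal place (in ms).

434.2 ms

Solve the two-equation system in a and b:
  b = (395 − 328) / (log₂ 8 − log₂ 4) = 67 / (3 − 2) = 67.000 ms/bit
  a = 328 − 67.000 × 2 = 194.000 ms
Then RT(12) = 194.000 + 67.000 × log₂ 12 = 194.000 + 67.000 × 3.5850 ≈ 434.192 ms.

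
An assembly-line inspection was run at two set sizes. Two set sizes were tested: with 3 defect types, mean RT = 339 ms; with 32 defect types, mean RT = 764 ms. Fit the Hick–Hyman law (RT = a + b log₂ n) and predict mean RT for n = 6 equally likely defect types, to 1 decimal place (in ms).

463.4 ms

With log₂ n on the abscissa the relation is linear; from the two conditions:
  b = (764 − 339) / (log₂ 32 − log₂ 3) = 425 / (5 − 1.5850) = 124.450 ms/bit
  a = 339 − 124.450 × 1.5850 = 141.752 ms
Then RT(6) = 141.752 + 124.450 × log₂ 6 = 141.752 + 124.450 × 2.5850 ≈ 463.450 ms.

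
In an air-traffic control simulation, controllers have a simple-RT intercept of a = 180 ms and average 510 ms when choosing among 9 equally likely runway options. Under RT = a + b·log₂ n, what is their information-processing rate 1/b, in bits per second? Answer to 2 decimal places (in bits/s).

9.61 bits/s

b = (510 − 180)/log₂ 9 = 330/3.1699 = 104.103 ms per bit = 0.10410 s/bit; the reciprocal is 9.606 bits/s.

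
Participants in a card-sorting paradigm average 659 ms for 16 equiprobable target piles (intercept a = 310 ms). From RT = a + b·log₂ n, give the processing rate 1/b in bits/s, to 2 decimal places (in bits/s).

11.46 bits/s

Choice component = 659 − 310 = 349 ms over log₂(16) = 4 bits.
b = 349 / 4 = 87.250 ms/bit, so 1/b = 11.461 bits/s.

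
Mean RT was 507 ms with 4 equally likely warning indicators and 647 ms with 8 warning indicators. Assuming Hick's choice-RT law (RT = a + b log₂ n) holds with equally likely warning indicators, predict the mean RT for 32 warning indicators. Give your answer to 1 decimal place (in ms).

RT is linear in log₂ n, so two points fix the line:
  b = (647 − 507) / (log₂ 8 − log₂ 4) = 140 / (3 − 2) = 140.000 ms/bit
  a = 507 − 140.000 × 2 = 227.000 ms
Then RT(32) = 227.000 + 140.000 × log₂ 32 = 227.000 + 140.000 × 5 ≈ 927.000 ms.

927.0 ms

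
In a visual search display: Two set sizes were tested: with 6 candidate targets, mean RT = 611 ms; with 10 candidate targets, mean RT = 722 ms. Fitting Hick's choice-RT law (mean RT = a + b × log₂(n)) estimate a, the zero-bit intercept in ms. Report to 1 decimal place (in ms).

221.7 ms

The slope on a log₂ axis is (722 − 611) / (3.3219 − 2.5850) = 150.618 ms/bit.
a = RT₁ − b·log₂ n₁ = 611 − 150.618 × 2.5850 = 221.659 ms.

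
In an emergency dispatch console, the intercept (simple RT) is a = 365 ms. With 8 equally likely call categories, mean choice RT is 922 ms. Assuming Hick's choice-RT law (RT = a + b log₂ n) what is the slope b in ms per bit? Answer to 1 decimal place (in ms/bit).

b = (922 − 365) / log₂(8) = 557 / 3 = 185.667 ms/bit.

185.7 ms/bit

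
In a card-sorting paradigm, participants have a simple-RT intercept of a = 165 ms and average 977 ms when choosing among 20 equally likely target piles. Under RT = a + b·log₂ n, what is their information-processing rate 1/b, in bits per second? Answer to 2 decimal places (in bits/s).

Choice component = 977 − 165 = 812 ms over log₂(20) = 4.3219 bits.
b = 812 / 4.3219 = 187.879 ms/bit, so 1/b = 5.323 bits/s.

5.32 bits/s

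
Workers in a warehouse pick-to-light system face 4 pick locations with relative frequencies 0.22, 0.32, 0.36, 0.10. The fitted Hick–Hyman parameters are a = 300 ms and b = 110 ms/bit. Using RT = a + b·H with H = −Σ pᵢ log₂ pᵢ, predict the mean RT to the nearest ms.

506 ms

Entropy contributions −pᵢ log₂ pᵢ: 0.4806, 0.5260, 0.5306, 0.3322; sum H = 1.8694 bits.
RT = a + bH = 300 + 110·1.8694 = 505.64 ms.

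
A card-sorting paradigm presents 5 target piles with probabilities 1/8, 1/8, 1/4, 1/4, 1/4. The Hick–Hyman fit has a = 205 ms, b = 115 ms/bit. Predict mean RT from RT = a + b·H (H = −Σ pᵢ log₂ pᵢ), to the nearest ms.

464 ms

H = −Σ pᵢ log₂ pᵢ = 0.125·3 + 0.125·3 + 0.25·2 + 0.25·2 + 0.25·2 = 2.250 bits.
RT = 205 + 115 × 2.250 = 463.75 ms.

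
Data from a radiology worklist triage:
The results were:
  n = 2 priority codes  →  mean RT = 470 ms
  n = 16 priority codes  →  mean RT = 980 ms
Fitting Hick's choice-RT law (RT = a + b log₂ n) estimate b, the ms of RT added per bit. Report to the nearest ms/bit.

b = (RT₂ − RT₁)/(log₂ n₂ − log₂ n₁) = (980 − 470)/(4 − 1) = 170 ms/bit.

170 ms/bit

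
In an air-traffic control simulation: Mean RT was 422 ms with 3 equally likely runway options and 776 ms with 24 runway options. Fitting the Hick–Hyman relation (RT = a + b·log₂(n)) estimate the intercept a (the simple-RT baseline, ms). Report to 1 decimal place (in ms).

235.0 ms

The slope on a log₂ axis is (776 − 422) / (4.5850 − 1.5850) = 118.000 ms/bit.
a = RT₁ − b·log₂ n₁ = 422 − 118.000 × 1.5850 = 234.974 ms.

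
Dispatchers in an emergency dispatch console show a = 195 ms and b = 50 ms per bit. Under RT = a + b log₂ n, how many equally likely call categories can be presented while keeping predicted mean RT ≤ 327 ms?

Information budget: (327 − 195)/50 = 2.6400 bits, so n ≤ 2^2.6400 = 6.233 → at most 6.

6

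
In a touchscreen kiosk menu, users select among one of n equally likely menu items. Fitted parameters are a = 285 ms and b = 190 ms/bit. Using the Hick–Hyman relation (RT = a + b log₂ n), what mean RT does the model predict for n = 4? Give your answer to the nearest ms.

665 ms

log₂(4) = 2 bits, so RT = 285 + 190 × 2 ≈ 665.000 ms.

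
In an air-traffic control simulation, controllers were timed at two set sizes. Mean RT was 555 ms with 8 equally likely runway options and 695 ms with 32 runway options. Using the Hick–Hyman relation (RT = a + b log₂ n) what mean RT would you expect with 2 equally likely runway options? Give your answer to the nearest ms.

With log₂ n on the abscissa the relation is linear; from the two conditions:
  b = (695 − 555) / (log₂ 32 − log₂ 8) = 140 / (5 − 3) = 70 ms/bit
  a = 555 − 70 × 3 = 345 ms
Then RT(2) = 345 + 70 × log₂ 2 = 345 + 70 × 1 ≈ 415.000 ms.

415 ms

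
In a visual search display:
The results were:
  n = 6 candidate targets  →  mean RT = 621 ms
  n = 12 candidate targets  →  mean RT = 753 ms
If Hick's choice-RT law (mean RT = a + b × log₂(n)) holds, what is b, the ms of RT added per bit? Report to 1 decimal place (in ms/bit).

132.0 ms/bit

The slope on a log₂ axis is (753 − 621) / (3.5850 − 2.5850) = 132.000 ms/bit.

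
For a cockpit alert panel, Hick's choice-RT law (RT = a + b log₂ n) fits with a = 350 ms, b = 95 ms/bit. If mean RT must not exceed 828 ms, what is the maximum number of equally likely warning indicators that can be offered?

32

Information budget: (828 − 350)/95 = 5.0316 bits, so n ≤ 2^5.0316 = 32.708 → at most 32.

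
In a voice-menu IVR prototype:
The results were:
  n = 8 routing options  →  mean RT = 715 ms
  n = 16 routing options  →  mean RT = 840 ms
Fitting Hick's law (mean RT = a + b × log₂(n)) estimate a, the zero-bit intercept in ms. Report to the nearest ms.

340 ms

b = (RT₂ − RT₁)/(log₂ n₂ − log₂ n₁) = (840 − 715)/(4 − 3) = 125 ms/bit.
Intercept: a = 715 − 125·log₂(8) = 340.000 ms.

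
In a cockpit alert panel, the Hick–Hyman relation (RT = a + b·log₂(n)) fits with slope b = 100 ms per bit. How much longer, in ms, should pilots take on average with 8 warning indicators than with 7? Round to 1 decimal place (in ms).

Only the slope matters, since a is common to both: ΔRT = b·log₂(n₂/n₁).
log₂(8) − log₂(7) = 3 − 2.8074 = 0.1926.
ΔRT = 100 × 0.1926 = 19.265 ms.

19.3 ms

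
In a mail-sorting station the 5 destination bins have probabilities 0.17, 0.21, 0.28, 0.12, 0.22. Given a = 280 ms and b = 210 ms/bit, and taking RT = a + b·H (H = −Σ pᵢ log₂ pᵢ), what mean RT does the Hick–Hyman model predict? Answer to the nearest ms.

757 ms

Entropy contributions −pᵢ log₂ pᵢ: 0.4346, 0.4728, 0.5142, 0.3671, 0.4806; sum H = 2.2693 bits.
RT = a + bH = 280 + 210·2.2693 = 756.55 ms.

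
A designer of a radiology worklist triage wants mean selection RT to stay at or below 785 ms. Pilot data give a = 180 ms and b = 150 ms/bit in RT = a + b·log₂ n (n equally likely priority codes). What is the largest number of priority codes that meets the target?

Information budget: (785 − 180)/150 = 4.0333 bits, so n ≤ 2^4.0333 = 16.374 → at most 16.

16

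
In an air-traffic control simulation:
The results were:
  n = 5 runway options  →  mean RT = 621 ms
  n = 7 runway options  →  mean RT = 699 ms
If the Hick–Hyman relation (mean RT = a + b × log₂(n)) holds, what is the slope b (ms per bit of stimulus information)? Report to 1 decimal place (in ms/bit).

The slope on a log₂ axis is (699 − 621) / (2.8074 − 2.3219) = 160.683 ms/bit.

160.7 ms/bit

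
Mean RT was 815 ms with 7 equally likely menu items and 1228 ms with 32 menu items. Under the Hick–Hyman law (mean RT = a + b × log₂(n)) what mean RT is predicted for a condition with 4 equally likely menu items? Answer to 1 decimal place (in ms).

With log₂ n on the abscissa the relation is linear; from the two conditions:
  b = (1228 − 815) / (log₂ 32 − log₂ 7) = 413 / (5 − 2.8074) = 188.357 ms/bit
  a = 815 − 188.357 × 2.8074 = 286.215 ms
Then RT(4) = 286.215 + 188.357 × log₂ 4 = 286.215 + 188.357 × 2 ≈ 662.929 ms.

662.9 ms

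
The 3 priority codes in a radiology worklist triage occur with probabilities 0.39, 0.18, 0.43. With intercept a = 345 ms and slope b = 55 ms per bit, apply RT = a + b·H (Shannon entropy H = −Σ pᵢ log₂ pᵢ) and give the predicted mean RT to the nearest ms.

427 ms

H = 0.39·log₂(1/0.39) + 0.18·log₂(1/0.18) + 0.43·log₂(1/0.43) = 1.4987 bits.
RT = 345 + 55 × 1.4987 = 427.43 ms.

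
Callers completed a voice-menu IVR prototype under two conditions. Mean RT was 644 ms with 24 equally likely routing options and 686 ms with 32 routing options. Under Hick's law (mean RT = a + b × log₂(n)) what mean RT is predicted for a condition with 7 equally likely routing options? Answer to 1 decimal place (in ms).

464.1 ms

Fit slope and intercept:
  b = (686 − 644) / (log₂ 32 − log₂ 24) = 42 / (5 − 4.5850) = 101.196 ms/bit
  a = 644 − 101.196 × 4.5850 = 180.022 ms
Then RT(7) = 180.022 + 101.196 × log₂ 7 = 180.022 + 101.196 × 2.8074 ≈ 464.114 ms.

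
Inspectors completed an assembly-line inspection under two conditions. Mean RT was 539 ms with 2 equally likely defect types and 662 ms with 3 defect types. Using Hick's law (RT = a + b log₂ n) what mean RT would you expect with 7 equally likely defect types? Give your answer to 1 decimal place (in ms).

Solve the two-equation system in a and b:
  b = (662 − 539) / (log₂ 3 − log₂ 2) = 123 / (1.5850 − 1) = 210.270 ms/bit
  a = 539 − 210.270 × 1 = 328.730 ms
Then RT(7) = 328.730 + 210.270 × log₂ 7 = 328.730 + 210.270 × 2.8074 ≈ 919.032 ms.

919.0 ms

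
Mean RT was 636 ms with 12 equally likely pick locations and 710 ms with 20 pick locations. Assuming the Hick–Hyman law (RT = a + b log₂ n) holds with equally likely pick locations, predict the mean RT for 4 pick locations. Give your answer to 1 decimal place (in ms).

476.9 ms

Fit slope and intercept:
  b = (710 − 636) / (log₂ 20 − log₂ 12) = 74 / (4.3219 − 3.5850) = 100.412 ms/bit
  a = 636 − 100.412 × 3.5850 = 276.028 ms
Then RT(4) = 276.028 + 100.412 × log₂ 4 = 276.028 + 100.412 × 2 ≈ 476.851 ms.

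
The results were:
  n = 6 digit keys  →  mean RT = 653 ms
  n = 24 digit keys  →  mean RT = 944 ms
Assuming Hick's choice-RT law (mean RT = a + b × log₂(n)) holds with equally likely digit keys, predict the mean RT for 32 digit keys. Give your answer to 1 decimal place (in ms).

Fit slope and intercept:
  b = (944 − 653) / (log₂ 24 − log₂ 6) = 291 / (4.5850 − 2.5850) = 145.500 ms/bit
  a = 653 − 145.500 × 2.5850 = 276.888 ms
Then RT(32) = 276.888 + 145.500 × log₂ 32 = 276.888 + 145.500 × 5 ≈ 1004.388 ms.

1004.4 ms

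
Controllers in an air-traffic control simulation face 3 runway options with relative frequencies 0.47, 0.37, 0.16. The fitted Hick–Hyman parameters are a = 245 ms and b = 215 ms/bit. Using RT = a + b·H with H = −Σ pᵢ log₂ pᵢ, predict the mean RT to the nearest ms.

H = 0.47·log₂(1/0.47) + 0.37·log₂(1/0.37) + 0.16·log₂(1/0.16) = 1.4657 bits.
RT = 245 + 215 × 1.4657 = 560.13 ms.

560 ms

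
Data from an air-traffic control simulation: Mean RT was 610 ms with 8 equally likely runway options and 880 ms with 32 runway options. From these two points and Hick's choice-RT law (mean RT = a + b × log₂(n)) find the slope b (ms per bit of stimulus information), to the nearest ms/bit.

The slope on a log₂ axis is (880 − 610) / (5 − 3) = 135 ms/bit.

135 ms/bit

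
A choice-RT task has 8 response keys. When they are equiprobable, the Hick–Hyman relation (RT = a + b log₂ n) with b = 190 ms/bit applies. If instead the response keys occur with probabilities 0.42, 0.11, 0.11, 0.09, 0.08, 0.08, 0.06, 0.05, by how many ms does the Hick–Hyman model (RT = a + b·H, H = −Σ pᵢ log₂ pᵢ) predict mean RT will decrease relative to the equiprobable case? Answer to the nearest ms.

The RT saving is b·ΔH. Equiprobable H₀ = log₂(8) = 3.0000 bits; with the given probabilities H = 2.5815 bits.
b·(H₀ − H) = 190 × (3.0000 − 2.5815) = 79.51 ms.

80 ms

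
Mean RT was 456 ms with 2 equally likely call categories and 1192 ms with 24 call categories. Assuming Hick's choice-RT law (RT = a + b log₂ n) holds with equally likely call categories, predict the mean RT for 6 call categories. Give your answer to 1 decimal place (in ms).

781.4 ms

Solve the two-equation system in a and b:
  b = (1192 − 456) / (log₂ 24 − log₂ 2) = 736 / (4.5850 − 1) = 205.302 ms/bit
  a = 456 − 205.302 × 1 = 250.698 ms
Then RT(6) = 250.698 + 205.302 × log₂ 6 = 250.698 + 205.302 × 2.5850 ≈ 781.396 ms.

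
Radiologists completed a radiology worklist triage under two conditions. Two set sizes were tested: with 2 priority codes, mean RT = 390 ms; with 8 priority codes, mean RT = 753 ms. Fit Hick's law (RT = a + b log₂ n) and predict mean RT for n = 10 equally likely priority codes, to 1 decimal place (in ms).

811.4 ms

Solve the two-equation system in a and b:
  b = (753 − 390) / (log₂ 8 − log₂ 2) = 363 / (3 − 1) = 181.500 ms/bit
  a = 390 − 181.500 × 1 = 208.500 ms
Then RT(10) = 208.500 + 181.500 × log₂ 10 = 208.500 + 181.500 × 3.3219 ≈ 811.430 ms.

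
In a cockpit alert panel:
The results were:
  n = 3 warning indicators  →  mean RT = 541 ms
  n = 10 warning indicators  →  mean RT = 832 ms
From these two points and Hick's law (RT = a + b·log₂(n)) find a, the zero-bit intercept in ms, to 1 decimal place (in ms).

275.5 ms

The slope on a log₂ axis is (832 − 541) / (3.3219 − 1.5850) = 167.534 ms/bit.
Intercept: a = 541 − 167.534·log₂(3) = 275.466 ms.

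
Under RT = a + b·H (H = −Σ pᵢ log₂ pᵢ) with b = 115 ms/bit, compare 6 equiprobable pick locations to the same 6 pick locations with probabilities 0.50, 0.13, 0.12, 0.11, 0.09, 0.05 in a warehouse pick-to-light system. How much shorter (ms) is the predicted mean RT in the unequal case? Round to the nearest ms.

The RT saving is b·ΔH. Equiprobable H₀ = log₂(6) = 2.5850 bits; with the given probabilities H = 2.1287 bits.
b·(H₀ − H) = 115 × (2.5850 − 2.1287) = 52.46 ms.

52 ms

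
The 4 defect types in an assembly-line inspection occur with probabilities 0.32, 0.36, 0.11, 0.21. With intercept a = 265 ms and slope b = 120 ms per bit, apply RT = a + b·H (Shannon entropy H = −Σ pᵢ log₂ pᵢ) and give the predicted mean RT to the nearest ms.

491 ms

Entropy contributions −pᵢ log₂ pᵢ: 0.5260, 0.5306, 0.3503, 0.4728; sum H = 1.8798 bits.
RT = a + bH = 265 + 120·1.8798 = 490.57 ms.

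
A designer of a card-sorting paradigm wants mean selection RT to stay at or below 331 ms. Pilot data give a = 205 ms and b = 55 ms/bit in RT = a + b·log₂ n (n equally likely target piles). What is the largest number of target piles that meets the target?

4

55·log₂ n ≤ 331 − 205 = 126, giving log₂ n ≤ 2.2909 and n ≤ 4.894. The largest whole number is 4.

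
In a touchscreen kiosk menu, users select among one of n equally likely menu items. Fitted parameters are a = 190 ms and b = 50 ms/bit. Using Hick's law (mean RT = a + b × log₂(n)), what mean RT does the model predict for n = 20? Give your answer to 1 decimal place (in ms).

406.1 ms

log₂(20) = 4.3219 bits, so RT = 190 + 50 × 4.3219 ≈ 406.096 ms.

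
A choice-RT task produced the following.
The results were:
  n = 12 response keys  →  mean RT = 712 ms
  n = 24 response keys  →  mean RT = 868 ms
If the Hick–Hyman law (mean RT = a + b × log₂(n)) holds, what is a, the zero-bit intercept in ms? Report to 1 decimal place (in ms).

152.7 ms

The slope on a log₂ axis is (868 − 712) / (4.5850 − 3.5850) = 156.000 ms/bit.
Intercept: a = 712 − 156.000·log₂(12) = 152.746 ms.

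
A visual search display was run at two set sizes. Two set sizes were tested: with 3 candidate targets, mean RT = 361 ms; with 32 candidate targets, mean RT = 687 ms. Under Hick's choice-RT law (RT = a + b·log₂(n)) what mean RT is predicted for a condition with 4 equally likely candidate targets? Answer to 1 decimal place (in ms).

400.6 ms

Fit slope and intercept:
  b = (687 − 361) / (log₂ 32 − log₂ 3) = 326 / (5 − 1.5850) = 95.460 ms/bit
  a = 361 − 95.460 × 1.5850 = 209.699 ms
Then RT(4) = 209.699 + 95.460 × log₂ 4 = 209.699 + 95.460 × 2 ≈ 400.620 ms.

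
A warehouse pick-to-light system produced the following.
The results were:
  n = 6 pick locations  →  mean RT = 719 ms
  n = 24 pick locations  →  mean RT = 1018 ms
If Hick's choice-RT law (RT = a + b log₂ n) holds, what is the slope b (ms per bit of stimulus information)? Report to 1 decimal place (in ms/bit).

149.5 ms/bit

Slope: b = (1018 − 719) / (log₂ 24 − log₂ 6) = 299/2.0000 = 149.500 ms/bit.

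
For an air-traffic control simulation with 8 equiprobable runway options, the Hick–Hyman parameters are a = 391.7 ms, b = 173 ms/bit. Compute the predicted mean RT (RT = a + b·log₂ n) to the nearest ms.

911 ms

log₂(8) = 3 bits, so RT = 391.7 + 173 × 3 ≈ 910.700 ms.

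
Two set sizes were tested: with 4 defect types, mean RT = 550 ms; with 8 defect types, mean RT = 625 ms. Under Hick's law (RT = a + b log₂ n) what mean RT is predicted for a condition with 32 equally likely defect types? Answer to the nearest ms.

775 ms

Fit slope and intercept:
  b = (625 − 550) / (log₂ 8 − log₂ 4) = 75 / (3 − 2) = 75 ms/bit
  a = 550 − 75 × 2 = 400 ms
Then RT(32) = 400 + 75 × log₂ 32 = 400 + 75 × 5 ≈ 775.000 ms.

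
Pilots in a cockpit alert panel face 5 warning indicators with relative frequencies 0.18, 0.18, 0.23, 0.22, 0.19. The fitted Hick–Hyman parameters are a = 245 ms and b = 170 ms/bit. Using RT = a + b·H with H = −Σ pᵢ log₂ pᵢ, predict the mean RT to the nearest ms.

638 ms

H = 0.18·log₂(1/0.18) + 0.18·log₂(1/0.18) + 0.23·log₂(1/0.23) + 0.22·log₂(1/0.22) + 0.19·log₂(1/0.19) = 2.3141 bits.
RT = 245 + 170 × 2.3141 = 638.39 ms.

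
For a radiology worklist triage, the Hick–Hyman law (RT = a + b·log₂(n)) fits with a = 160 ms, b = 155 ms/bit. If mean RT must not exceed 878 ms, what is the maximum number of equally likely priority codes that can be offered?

24

Information budget: (878 − 160)/155 = 4.6323 bits, so n ≤ 2^4.6323 = 24.800 → at most 24.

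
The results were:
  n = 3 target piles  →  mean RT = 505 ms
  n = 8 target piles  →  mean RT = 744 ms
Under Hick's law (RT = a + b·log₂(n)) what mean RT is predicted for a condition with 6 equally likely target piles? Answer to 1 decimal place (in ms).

With log₂ n on the abscissa the relation is linear; from the two conditions:
  b = (744 − 505) / (log₂ 8 − log₂ 3) = 239 / (3 − 1.5850) = 168.900 ms/bit
  a = 505 − 168.900 × 1.5850 = 237.300 ms
Then RT(6) = 237.300 + 168.900 × log₂ 6 = 237.300 + 168.900 × 2.5850 ≈ 673.900 ms.

673.9 ms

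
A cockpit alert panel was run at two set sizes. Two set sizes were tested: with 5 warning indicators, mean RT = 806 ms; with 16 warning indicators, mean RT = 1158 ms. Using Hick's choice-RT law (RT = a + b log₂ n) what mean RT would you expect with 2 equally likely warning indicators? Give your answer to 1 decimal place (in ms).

With log₂ n on the abscissa the relation is linear; from the two conditions:
  b = (1158 − 806) / (log₂ 16 − log₂ 5) = 352 / (4 − 2.3219) = 209.765 ms/bit
  a = 806 − 209.765 × 2.3219 = 318.942 ms
Then RT(2) = 318.942 + 209.765 × log₂ 2 = 318.942 + 209.765 × 1 ≈ 528.706 ms.

528.7 ms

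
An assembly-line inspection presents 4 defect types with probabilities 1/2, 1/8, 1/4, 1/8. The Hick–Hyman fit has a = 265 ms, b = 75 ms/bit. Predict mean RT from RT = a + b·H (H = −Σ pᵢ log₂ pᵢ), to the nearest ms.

396 ms

H = −Σ pᵢ log₂ pᵢ = 0.5·1 + 0.125·3 + 0.25·2 + 0.125·3 = 1.750 bits.
RT = 265 + 75 × 1.750 = 396.25 ms.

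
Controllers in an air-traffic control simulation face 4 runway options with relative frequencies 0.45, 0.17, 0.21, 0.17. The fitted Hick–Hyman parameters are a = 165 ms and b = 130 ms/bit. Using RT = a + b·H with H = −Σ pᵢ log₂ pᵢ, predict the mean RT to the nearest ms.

Entropy contributions −pᵢ log₂ pᵢ: 0.5184, 0.4346, 0.4728, 0.4346; sum H = 1.8604 bits.
RT = a + bH = 165 + 130·1.8604 = 406.85 ms.

407 ms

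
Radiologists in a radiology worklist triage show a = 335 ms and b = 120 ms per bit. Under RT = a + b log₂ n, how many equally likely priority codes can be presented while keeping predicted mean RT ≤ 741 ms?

10

Information budget: (741 − 335)/120 = 3.3833 bits, so n ≤ 2^3.3833 = 10.435 → at most 10.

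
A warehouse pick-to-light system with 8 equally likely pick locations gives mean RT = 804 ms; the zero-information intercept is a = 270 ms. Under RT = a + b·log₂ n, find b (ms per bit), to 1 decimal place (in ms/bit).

b = (804 − 270) / log₂(8) = 534 / 3 = 178.000 ms/bit.

178.0 ms/bit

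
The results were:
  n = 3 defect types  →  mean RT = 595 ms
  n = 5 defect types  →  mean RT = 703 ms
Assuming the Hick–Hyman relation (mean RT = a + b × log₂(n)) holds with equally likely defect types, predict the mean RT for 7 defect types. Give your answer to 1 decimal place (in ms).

774.1 ms

Fit slope and intercept:
  b = (703 − 595) / (log₂ 5 − log₂ 3) = 108 / (2.3219 − 1.5850) = 146.547 ms/bit
  a = 595 − 146.547 × 1.5850 = 362.729 ms
Then RT(7) = 362.729 + 146.547 × log₂ 7 = 362.729 + 146.547 × 2.8074 ≈ 774.138 ms.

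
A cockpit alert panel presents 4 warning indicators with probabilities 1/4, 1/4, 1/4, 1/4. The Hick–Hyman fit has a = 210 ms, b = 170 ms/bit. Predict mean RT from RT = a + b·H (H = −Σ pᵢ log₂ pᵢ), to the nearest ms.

550 ms

Each term −pᵢ log₂ pᵢ: 0.25·2 + 0.25·2 + 0.25·2 + 0.25·2; summed, H = 2.000 bits.
Mean RT = a + bH = 210 + 170·2.000 = 550.00 ms.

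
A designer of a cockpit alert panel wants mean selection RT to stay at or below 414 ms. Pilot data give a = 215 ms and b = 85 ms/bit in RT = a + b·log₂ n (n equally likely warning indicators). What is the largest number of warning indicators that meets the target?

Set 215 + 85·log₂ n ≤ 414 → log₂ n ≤ (414 − 215)/85 = 2.3412.
So n ≤ 2^2.3412 = 5.067; the largest integer n is 5.

5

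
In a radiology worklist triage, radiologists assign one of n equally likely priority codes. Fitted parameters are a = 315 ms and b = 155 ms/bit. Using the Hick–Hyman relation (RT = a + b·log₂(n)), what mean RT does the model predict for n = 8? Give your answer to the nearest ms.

780 ms

log₂(8) = 3 bits, so RT = 315 + 155 × 3 ≈ 780.000 ms.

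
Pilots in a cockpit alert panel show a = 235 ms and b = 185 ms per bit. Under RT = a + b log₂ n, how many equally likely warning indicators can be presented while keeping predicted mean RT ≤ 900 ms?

12

Set 235 + 185·log₂ n ≤ 900 → log₂ n ≤ (900 − 235)/185 = 3.5946.
So n ≤ 2^3.5946 = 12.080; the largest integer n is 12.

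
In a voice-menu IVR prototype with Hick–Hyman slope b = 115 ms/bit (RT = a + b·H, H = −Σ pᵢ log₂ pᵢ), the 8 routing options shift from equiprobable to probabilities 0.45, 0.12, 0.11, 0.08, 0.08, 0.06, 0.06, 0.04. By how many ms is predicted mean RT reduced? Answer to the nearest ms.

Equiprobable entropy H₀ = log₂ 8 = 3.0000 bits.
Skewed entropy H = −Σ pᵢ log₂ pᵢ = 2.4916 bits.
ΔRT = b·(H₀ − H) = 115 × 0.5084 = 58.47 ms.

58 ms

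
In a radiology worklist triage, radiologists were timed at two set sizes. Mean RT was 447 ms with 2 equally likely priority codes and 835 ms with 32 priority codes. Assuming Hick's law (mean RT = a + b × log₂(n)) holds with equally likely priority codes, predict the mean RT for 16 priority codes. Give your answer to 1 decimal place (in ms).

RT is linear in log₂ n, so two points fix the line:
  b = (835 − 447) / (log₂ 32 − log₂ 2) = 388 / (5 − 1) = 97.000 ms/bit
  a = 447 − 97.000 × 1 = 350.000 ms
Then RT(16) = 350.000 + 97.000 × log₂ 16 = 350.000 + 97.000 × 4 ≈ 738.000 ms.

738.0 ms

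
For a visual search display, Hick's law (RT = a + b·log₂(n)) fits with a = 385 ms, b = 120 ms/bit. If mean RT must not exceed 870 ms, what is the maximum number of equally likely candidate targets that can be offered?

120·log₂ n ≤ 870 − 385 = 485, giving log₂ n ≤ 4.0417 and n ≤ 16.469. The largest whole number is 16.

16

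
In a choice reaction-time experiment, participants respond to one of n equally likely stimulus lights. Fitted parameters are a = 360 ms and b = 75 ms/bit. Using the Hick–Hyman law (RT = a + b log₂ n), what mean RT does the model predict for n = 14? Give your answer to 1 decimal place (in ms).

645.6 ms

log₂(14) = 3.8074 bits, so RT = 360 + 75 × 3.8074 ≈ 645.552 ms.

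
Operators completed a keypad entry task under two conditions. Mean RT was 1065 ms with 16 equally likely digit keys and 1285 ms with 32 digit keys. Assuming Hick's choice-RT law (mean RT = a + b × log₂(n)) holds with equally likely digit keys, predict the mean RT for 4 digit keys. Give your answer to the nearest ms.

625 ms

RT is linear in log₂ n, so two points fix the line:
  b = (1285 − 1065) / (log₂ 32 − log₂ 16) = 220 / (5 − 4) = 220 ms/bit
  a = 1065 − 220 × 4 = 185 ms
Then RT(4) = 185 + 220 × log₂ 4 = 185 + 220 × 2 ≈ 625.000 ms.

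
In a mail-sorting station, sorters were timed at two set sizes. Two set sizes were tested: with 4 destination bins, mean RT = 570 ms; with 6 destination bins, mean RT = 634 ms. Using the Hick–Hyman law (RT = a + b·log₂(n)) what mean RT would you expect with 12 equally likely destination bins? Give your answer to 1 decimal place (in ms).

743.4 ms

RT is linear in log₂ n, so two points fix the line:
  b = (634 − 570) / (log₂ 6 − log₂ 4) = 64 / (2.5850 − 2) = 109.409 ms/bit
  a = 570 − 109.409 × 2 = 351.183 ms
Then RT(12) = 351.183 + 109.409 × log₂ 12 = 351.183 + 109.409 × 3.5850 ≈ 743.409 ms.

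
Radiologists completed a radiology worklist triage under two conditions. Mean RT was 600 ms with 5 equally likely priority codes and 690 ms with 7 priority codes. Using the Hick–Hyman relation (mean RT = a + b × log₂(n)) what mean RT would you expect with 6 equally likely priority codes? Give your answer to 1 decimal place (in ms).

648.8 ms

RT is linear in log₂ n, so two points fix the line:
  b = (690 − 600) / (log₂ 7 − log₂ 5) = 90 / (2.8074 − 2.3219) = 185.404 ms/bit
  a = 600 − 185.404 × 2.3219 = 169.506 ms
Then RT(6) = 169.506 + 185.404 × log₂ 6 = 169.506 + 185.404 × 2.5850 ≈ 648.768 ms.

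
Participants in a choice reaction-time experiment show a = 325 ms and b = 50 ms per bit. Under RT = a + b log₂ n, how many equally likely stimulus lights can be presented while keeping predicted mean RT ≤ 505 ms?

50·log₂ n ≤ 505 − 325 = 180, giving log₂ n ≤ 3.6000 and n ≤ 12.126. The largest whole number is 12.

12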